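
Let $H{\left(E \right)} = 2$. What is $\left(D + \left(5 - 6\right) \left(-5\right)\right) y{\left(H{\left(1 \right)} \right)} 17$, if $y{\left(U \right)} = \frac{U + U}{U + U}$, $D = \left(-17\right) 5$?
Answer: $-1360$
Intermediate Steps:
$D = -85$
$y{\left(U \right)} = 1$ ($y{\left(U \right)} = \frac{2 U}{2 U} = 2 U \frac{1}{2 U} = 1$)
$\left(D + \left(5 - 6\right) \left(-5\right)\right) y{\left(H{\left(1 \right)} \right)} 17 = \left(-85 + \left(5 - 6\right) \left(-5\right)\right) 1 \cdot 17 = \left(-85 - -5\right) 17 = \left(-85 + 5\right) 17 = \left(-80\right) 17 = -1360$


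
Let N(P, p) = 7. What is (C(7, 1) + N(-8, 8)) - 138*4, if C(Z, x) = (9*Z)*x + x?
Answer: -481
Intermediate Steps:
C(Z, x) = x + 9*Z*x (C(Z, x) = 9*Z*x + x = x + 9*Z*x)
(C(7, 1) + N(-8, 8)) - 138*4 = (1*(1 + 9*7) + 7) - 138*4 = (1*(1 + 63) + 7) - 552 = (1*64 + 7) - 552 = (64 + 7) - 552 = 71 - 552 = -481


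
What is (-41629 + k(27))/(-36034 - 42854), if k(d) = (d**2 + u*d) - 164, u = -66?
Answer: 7141/13148 ≈ 0.54312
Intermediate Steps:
k(d) = -164 + d**2 - 66*d (k(d) = (d**2 - 66*d) - 164 = -164 + d**2 - 66*d)
(-41629 + k(27))/(-36034 - 42854) = (-41629 + (-164 + 27**2 - 66*27))/(-36034 - 42854) = (-41629 + (-164 + 729 - 1782))/(-78888) = (-41629 - 1217)*(-1/78888) = -42846*(-1/78888) = 7141/13148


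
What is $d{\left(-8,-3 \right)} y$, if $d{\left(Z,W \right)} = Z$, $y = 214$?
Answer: $-1712$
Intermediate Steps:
$d{\left(-8,-3 \right)} y = \left(-8\right) 214 = -1712$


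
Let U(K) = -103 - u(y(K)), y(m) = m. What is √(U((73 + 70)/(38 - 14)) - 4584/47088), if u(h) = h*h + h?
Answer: I*√989272337/2616 ≈ 12.023*I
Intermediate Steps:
u(h) = h + h² (u(h) = h² + h = h + h²)
U(K) = -103 - K*(1 + K)
√(U((73 + 70)/(38 - 14)) - 4584/47088) = √((-103 - (73 + 70)/(38 - 14)*(1 + (73 + 70)/(38 - 14))) - 4584/47088) = √((-103 - 143/24*(1 + 143/24)) - 4584*1/47088) = √((-103 - 143*(1/24)*(1 + 143*(1/24))) - 191/1962) = √((-103 - 1*143/24*(1 + 143/24)) - 191/1962) = √((-103 - 1*143/24*167/24) - 191/1962) = √((-103 - 23881/576) - 191/1962) = √(-83209/576 - 191/1962) = √(-9075893/62784) = I*√989272337/2616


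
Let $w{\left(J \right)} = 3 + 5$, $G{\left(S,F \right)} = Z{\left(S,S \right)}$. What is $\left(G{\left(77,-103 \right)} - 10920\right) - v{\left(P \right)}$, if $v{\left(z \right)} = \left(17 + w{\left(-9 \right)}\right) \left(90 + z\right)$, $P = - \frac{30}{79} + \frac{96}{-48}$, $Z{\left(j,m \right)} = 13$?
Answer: $- \frac{1034703}{79} \approx -13098.0$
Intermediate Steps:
$G{\left(S,F \right)} = 13$
$w{\left(J \right)} = 8$
$P = - \frac{188}{79}$ ($P = \left(-30\right) \frac{1}{79} + 96 \left(- \frac{1}{48}\right) = - \frac{30}{79} - 2 = - \frac{188}{79} \approx -2.3797$)
$v{\left(z \right)} = 2250 + 25 z$ ($v{\left(z \right)} = \left(17 + 8\right) \left(90 + z\right) = 25 \left(90 + z\right) = 2250 + 25 z$)
$\left(G{\left(77,-103 \right)} - 10920\right) - v{\left(P \right)} = \left(13 - 10920\right) - \left(2250 + 25 \left(- \frac{188}{79}\right)\right) = \left(13 - 10920\right) - \left(2250 - \frac{4700}{79}\right) = -10907 - \frac{173050}{79} = - \frac{1034703}{79}$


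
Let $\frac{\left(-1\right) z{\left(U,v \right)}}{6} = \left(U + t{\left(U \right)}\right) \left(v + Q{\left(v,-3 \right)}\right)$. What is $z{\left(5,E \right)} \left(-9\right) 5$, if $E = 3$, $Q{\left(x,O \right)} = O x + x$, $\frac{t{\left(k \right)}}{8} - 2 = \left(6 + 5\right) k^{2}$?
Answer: $-1799010$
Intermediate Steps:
$t{\left(k \right)} = 16 + 88 k^{2}$ ($t{\left(k \right)} = 16 + 8 \left(6 + 5\right) k^{2} = 16 + 8 \cdot 11 k^{2} = 16 + 88 k^{2}$)
$Q{\left(x,O \right)} = x + O x$
$z{\left(U,v \right)} = 6 v \left(16 + U + 88 U^{2}\right)$ ($z{\left(U,v \right)} = - 6 \left(U + \left(16 + 88 U^{2}\right)\right) \left(v + v \left(1 - 3\right)\right) = - 6 \left(16 + U + 88 U^{2}\right) \left(v + v \left(-2\right)\right) = - 6 \left(16 + U + 88 U^{2}\right) \left(v - 2 v\right) = - 6 \left(16 + U + 88 U^{2}\right) \left(- v\right) = - 6 \left(- v \left(16 + U + 88 U^{2}\right)\right) = 6 v \left(16 + U + 88 U^{2}\right)$)
$z{\left(5,E \right)} \left(-9\right) 5 = 6 \cdot 3 \left(16 + 5 + 88 \cdot 5^{2}\right) \left(-9\right) 5 = 6 \cdot 3 \left(16 + 5 + 88 \cdot 25\right) \left(-9\right) 5 = 6 \cdot 3 \left(16 + 5 + 2200\right) \left(-9\right) 5 = 6 \cdot 3 \cdot 2221 \left(-9\right) 5 = 39978 \left(-9\right) 5 = \left(-359802\right) 5 = -1799010$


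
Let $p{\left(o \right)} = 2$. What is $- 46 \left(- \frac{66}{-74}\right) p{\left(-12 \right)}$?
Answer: $- \frac{3036}{37} \approx -82.054$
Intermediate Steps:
$- 46 \left(- \frac{66}{-74}\right) p{\left(-12 \right)} = - 46 \left(- \frac{66}{-74}\right) 2 = - 46 \left(\left(-66\right) \left(- \frac{1}{74}\right)\right) 2 = \left(-46\right) \frac{33}{37} \cdot 2 = \left(- \frac{1518}{37}\right) 2 = - \frac{3036}{37}$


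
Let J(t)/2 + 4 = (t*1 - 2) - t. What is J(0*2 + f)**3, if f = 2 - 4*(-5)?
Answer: -1728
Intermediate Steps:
f = 22 (f = 2 + 20 = 22)
J(t) = -12 (J(t) = -8 + 2*((t*1 - 2) - t) = -8 + 2*((t - 2) - t) = -8 + 2*((-2 + t) - t) = -8 + 2*(-2) = -8 - 4 = -12)
J(0*2 + f)**3 = (-12)**3 = -1728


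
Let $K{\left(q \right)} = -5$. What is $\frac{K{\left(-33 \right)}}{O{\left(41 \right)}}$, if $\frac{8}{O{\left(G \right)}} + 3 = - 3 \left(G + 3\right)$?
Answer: $\frac{675}{8} \approx 84.375$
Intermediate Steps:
$O{\left(G \right)} = \frac{8}{-12 - 3 G}$ ($O{\left(G \right)} = \frac{8}{-3 - 3 \left(G + 3\right)} = \frac{8}{-3 - 3 \left(3 + G\right)} = \frac{8}{-3 - \left(9 + 3 G\right)} = \frac{8}{-12 - 3 G}$)
$\frac{K{\left(-33 \right)}}{O{\left(41 \right)}} = - \frac{5}{\left(-8\right) \frac{1}{12 + 3 \cdot 41}} = - \frac{5}{\left(-8\right) \frac{1}{12 + 123}} = - \frac{5}{\left(-8\right) \frac{1}{135}} = - \frac{5}{- \frac{8}{135}} = \left(-5\right) \left(- \frac{135}{8}\right) = \frac{675}{8}$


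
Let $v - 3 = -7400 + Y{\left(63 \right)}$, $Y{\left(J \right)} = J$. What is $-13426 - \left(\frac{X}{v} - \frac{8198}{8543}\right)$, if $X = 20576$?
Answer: $- \frac{420480779656}{31327181} \approx -13422.0$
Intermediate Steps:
$v = -7334$ ($v = 3 + \left(-7400 + 63\right) = 3 - 7337 = -7334$)
$-13426 - \left(\frac{X}{v} - \frac{8198}{8543}\right) = -13426 - \left(\frac{20576}{-7334} - \frac{8198}{8543}\right) = -13426 - \left(20576 \left(- \frac{1}{7334}\right) - \frac{8198}{8543}\right) = -13426 - \left(- \frac{10288}{3667} - \frac{8198}{8543}\right) = -13426 - - \frac{117952450}{31327181} = -13426 + \frac{117952450}{31327181} = - \frac{420480779656}{31327181}$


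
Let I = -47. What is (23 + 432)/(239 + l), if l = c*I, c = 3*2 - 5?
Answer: 455/192 ≈ 2.3698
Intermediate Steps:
c = 1 (c = 6 - 5 = 1)
l = -47 (l = 1*(-47) = -47)
(23 + 432)/(239 + l) = (23 + 432)/(239 - 47) = 455/192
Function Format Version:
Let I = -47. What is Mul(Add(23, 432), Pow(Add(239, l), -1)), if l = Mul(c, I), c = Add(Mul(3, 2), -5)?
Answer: Rational(455, 192) ≈ 2.3698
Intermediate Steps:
c = 1 (c = Add(6, -5) = 1)
l = -47 (l = Mul(1, -47) = -47)
Mul(Add(23, 432), Pow(Add(239, l), -1)) = Mul(Add(23, 432), Pow(Add(239, -47), -1)) = Mul(455, Pow(192, -1)) = Mul(455, Rational(1, 192)) = Rational(455, 192)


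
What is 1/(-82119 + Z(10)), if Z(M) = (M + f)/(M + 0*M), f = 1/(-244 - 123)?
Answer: -3670/301373061 ≈ -1.2178e-5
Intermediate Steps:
f = -1/367 (f = 1/(-367) = -1/367 ≈ -0.0027248)
Z(M) = (-1/367 + M)/M (Z(M) = (M - 1/367)/(M + 0*M) = (-1/367 + M)/(M + 0) = (-1/367 + M)/M)
1/(-82119 + Z(10)) = 1/(-82119 + (-1/367 + 10)/10) = 1/(-82119 + (⅒)*(3669/367)) = 1/(-82119 + 3669/3670) = 1/(-301373061/3670) = -3670/301373061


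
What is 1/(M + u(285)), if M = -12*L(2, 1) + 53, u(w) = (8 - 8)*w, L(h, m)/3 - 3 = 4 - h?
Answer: -1/127 ≈ -0.0078740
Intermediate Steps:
L(h, m) = 21 - 3*h (L(h, m) = 9 + 3*(4 - h) = 9 + (12 - 3*h) = 21 - 3*h)
u(w) = 0 (u(w) = 0*w = 0)
M = -127 (M = -12*(21 - 3*2) + 53 = -12*(21 - 6) + 53 = -12*15 + 53 = -180 + 53 = -127)
1/(M + u(285)) = 1/(-127 + 0) = 1/(-127) = -1/127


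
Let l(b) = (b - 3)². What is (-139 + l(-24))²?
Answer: 348100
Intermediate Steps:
l(b) = (-3 + b)²
(-139 + l(-24))² = (-139 + (-3 - 24)²)² = (-139 + (-27)²)² = (-139 + 729)² = 590² = 348100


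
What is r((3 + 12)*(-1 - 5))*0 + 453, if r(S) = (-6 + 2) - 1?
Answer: 453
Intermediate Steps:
r(S) = -5 (r(S) = -4 - 1 = -5)
r((3 + 12)*(-1 - 5))*0 + 453 = -5*0 + 453 = 0 + 453 = 453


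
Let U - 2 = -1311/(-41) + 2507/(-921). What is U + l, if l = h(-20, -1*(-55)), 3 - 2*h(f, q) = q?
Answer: 198380/37761 ≈ 5.2536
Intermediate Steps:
h(f, q) = 3/2 - q/2
l = -26 (l = 3/2 - (-1)*(-55)/2 = 3/2 - ½*55 = 3/2 - 55/2 = -26)
U = 1180166/37761 (U = 2 + (-1311/(-41) + 2507/(-921)) = 2 + (-1311*(-1/41) + 2507*(-1/921)) = 2 + (1311/41 - 2507/921) = 2 + 1104644/37761 = 1180166/37761 ≈ 31.254)
U + l = 1180166/37761 - 26 = 198380/37761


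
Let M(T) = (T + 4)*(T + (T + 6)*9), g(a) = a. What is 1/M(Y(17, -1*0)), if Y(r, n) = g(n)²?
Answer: 1/216 ≈ 0.0046296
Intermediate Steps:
Y(r, n) = n²
M(T) = (4 + T)*(54 + 10*T) (M(T) = (4 + T)*(T + (6 + T)*9) = (4 + T)*(T + (54 + 9*T)) = (4 + T)*(54 + 10*T))
1/M(Y(17, -1*0)) = 1/(216 + 10*((-1*0)²)² + 94*(-1*0)²) = 1/(216 + 10*(0²)² + 94*0²) = 1/(216 + 10*0² + 94*0) = 1/(216 + 10*0 + 0) = 1/(216 + 0 + 0) = 1/216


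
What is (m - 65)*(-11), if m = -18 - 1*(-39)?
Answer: 484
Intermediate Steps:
m = 21 (m = -18 + 39 = 21)
(m - 65)*(-11) = (21 - 65)*(-11) = -44*(-11) = 484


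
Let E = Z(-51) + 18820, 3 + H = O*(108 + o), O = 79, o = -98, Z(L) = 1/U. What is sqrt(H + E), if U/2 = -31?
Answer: sqrt(75369246)/62 ≈ 140.02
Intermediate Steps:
U = -62 (U = 2*(-31) = -62)
Z(L) = -1/62 (Z(L) = 1/(-62) = -1/62)
H = 787 (H = -3 + 79*(108 - 98) = -3 + 79*10 = -3 + 790 = 787)
E = 1166839/62 (E = -1/62 + 18820 = 1166839/62 ≈ 18820.)
sqrt(H + E) = sqrt(787 + 1166839/62) = sqrt(1215633/62) = sqrt(75369246)/62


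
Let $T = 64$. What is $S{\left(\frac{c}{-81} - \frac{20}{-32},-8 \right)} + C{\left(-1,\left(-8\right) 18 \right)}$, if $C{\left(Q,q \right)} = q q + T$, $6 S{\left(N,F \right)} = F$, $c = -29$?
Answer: $\frac{62396}{3} \approx 20799.0$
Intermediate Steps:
$S{\left(N,F \right)} = \frac{F}{6}$
$C{\left(Q,q \right)} = 64 + q^{2}$ ($C{\left(Q,q \right)} = q q + 64 = q^{2} + 64 = 64 + q^{2}$)
$S{\left(\frac{c}{-81} - \frac{20}{-32},-8 \right)} + C{\left(-1,\left(-8\right) 18 \right)} = \frac{1}{6} \left(-8\right) + \left(64 + \left(\left(-8\right) 18\right)^{2}\right) = - \frac{4}{3} + \left(64 + \left(-144\right)^{2}\right) = - \frac{4}{3} + \left(64 + 20736\right) = - \frac{4}{3} + 20800 = \frac{62396}{3}$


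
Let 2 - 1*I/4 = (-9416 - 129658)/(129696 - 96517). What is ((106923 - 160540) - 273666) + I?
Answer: -10858100929/33179 ≈ -3.2726e+5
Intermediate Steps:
I = 821728/33179 (I = 8 - 4*(-9416 - 129658)/(129696 - 96517) = 8 - (-556296)/33179 = 8 - 4*(-139074/33179) = 8 + 556296/33179 = 821728/33179 ≈ 24.767)
((106923 - 160540) - 273666) + I = ((106923 - 160540) - 273666) + 821728/33179 = (-53617 - 273666) + 821728/33179 = -327283 + 821728/33179 = -10858100929/33179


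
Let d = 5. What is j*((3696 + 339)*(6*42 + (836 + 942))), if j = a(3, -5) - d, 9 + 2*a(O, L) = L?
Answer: -98292600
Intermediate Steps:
a(O, L) = -9/2 + L/2
j = -12 (j = (-9/2 + (1/2)*(-5)) - 1*5 = (-9/2 - 5/2) - 5 = -7 - 5 = -12)
j*((3696 + 339)*(6*42 + (836 + 942))) = -12*(3696 + 339)*(6*42 + (836 + 942)) = -48420*(252 + 1778) = -48420*2030 = -12*8191050 = -98292600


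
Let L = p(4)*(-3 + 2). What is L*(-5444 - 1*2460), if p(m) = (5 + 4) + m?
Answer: 102752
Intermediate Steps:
p(m) = 9 + m
L = -13 (L = (9 + 4)*(-3 + 2) = 13*(-1) = -13)
L*(-5444 - 1*2460) = -13*(-5444 - 1*2460) = -13*(-5444 - 2460) = -13*(-7904) = 102752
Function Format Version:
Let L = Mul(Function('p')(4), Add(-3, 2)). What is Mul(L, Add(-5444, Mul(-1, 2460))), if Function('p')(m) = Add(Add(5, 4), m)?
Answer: 102752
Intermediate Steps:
Function('p')(m) = Add(9, m)
L = -13 (L = Mul(Add(9, 4), Add(-3, 2)) = Mul(13, -1) = -13)
Mul(L, Add(-5444, Mul(-1, 2460))) = Mul(-13, Add(-5444, Mul(-1, 2460))) = Mul(-13, Add(-5444, -2460)) = Mul(-13, -7904) = 102752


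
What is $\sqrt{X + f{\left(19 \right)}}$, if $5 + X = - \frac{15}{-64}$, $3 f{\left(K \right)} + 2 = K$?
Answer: $\frac{\sqrt{519}}{24} \approx 0.94923$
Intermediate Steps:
$f{\left(K \right)} = - \frac{2}{3} + \frac{K}{3}$
$X = - \frac{305}{64}$ ($X = -5 - \frac{15}{-64} = -5 - - \frac{15}{64} = -5 + \frac{15}{64} = - \frac{305}{64} \approx -4.7656$)
$\sqrt{X + f{\left(19 \right)}} = \sqrt{- \frac{305}{64} + \left(- \frac{2}{3} + \frac{1}{3} \cdot 19\right)} = \sqrt{- \frac{305}{64} + \left(- \frac{2}{3} + \frac{19}{3}\right)} = \sqrt{- \frac{305}{64} + \frac{17}{3}} = \sqrt{\frac{173}{192}} = \frac{\sqrt{519}}{24}$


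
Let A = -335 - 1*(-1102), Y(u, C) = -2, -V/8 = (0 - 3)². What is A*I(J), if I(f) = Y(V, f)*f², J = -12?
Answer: -220896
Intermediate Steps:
V = -72 (V = -8*(0 - 3)² = -8*(-3)² = -8*9 = -72)
I(f) = -2*f²
A = 767 (A = -335 + 1102 = 767)
A*I(J) = 767*(-2*(-12)²) = 767*(-2*144) = 767*(-288) = -220896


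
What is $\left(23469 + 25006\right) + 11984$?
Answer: $60459$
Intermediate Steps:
$\left(23469 + 25006\right) + 11984 = 48475 + 11984 = 60459$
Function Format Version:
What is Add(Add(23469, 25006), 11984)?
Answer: 60459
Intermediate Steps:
Add(Add(23469, 25006), 11984) = Add(48475, 11984) = 60459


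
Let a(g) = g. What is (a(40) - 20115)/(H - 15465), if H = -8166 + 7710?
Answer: 20075/15921 ≈ 1.2609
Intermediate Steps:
H = -456
(a(40) - 20115)/(H - 15465) = (40 - 20115)/(-456 - 15465) = -20075/(-15921) = -20075*(-1/15921) = 20075/15921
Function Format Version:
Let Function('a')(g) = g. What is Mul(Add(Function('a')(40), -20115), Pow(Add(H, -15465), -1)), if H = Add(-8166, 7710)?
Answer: Rational(20075, 15921) ≈ 1.2609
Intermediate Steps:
H = -456
Mul(Add(Function('a')(40), -20115), Pow(Add(H, -15465), -1)) = Mul(Add(40, -20115), Pow(Add(-456, -15465), -1)) = Mul(-20075, Pow(-15921, -1)) = Mul(-20075, Rational(-1, 15921)) = Rational(20075, 15921)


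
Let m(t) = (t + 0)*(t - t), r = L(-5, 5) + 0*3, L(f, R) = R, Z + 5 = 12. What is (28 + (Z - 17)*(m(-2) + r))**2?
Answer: 484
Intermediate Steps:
Z = 7 (Z = -5 + 12 = 7)
r = 5 (r = 5 + 0*3 = 5 + 0 = 5)
m(t) = 0 (m(t) = t*0 = 0)
(28 + (Z - 17)*(m(-2) + r))**2 = (28 + (7 - 17)*(0 + 5))**2 = (28 - 10*5)**2 = (28 - 50)**2 = (-22)**2 = 484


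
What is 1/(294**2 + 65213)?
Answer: 1/151649 ≈ 6.5942e-6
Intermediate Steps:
1/(294**2 + 65213) = 1/(86436 + 65213) = 1/151649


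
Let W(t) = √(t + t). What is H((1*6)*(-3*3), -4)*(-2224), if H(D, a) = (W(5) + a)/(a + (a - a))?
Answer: -2224 + 556*√10 ≈ -465.77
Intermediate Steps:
W(t) = √2*√t (W(t) = √(2*t) = √2*√t)
H(D, a) = (a + √10)/a (H(D, a) = (√2*√5 + a)/(a + (a - a)) = (√10 + a)/(a + 0) = (a + √10)/a)
H((1*6)*(-3*3), -4)*(-2224) = ((-4 + √10)/(-4))*(-2224) = -(-4 + √10)/4*(-2224) = (1 - √10/4)*(-2224) = -2224 + 556*√10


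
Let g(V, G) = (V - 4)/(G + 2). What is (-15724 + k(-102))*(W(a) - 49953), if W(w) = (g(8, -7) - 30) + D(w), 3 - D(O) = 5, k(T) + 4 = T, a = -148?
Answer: 791275214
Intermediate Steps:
k(T) = -4 + T
g(V, G) = (-4 + V)/(2 + G)
D(O) = -2 (D(O) = 3 - 1*5 = 3 - 5 = -2)
W(w) = -164/5 (W(w) = ((-4 + 8)/(2 - 7) - 30) - 2 = (4/(-5) - 30) - 2 = (-⅕*4 - 30) - 2 = (-⅘ - 30) - 2 = -154/5 - 2 = -164/5)
(-15724 + k(-102))*(W(a) - 49953) = (-15724 + (-4 - 102))*(-164/5 - 49953) = (-15724 - 106)*(-249929/5) = -15830*(-249929/5) = 791275214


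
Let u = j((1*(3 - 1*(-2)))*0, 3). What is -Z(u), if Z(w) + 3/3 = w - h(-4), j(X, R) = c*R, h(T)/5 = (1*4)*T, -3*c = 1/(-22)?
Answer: -1739/22 ≈ -79.045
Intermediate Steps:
c = 1/66 (c = -1/3/(-22) = -1/3*(-1/22) = 1/66 ≈ 0.015152)
h(T) = 20*T (h(T) = 5*((1*4)*T) = 5*(4*T) = 20*T)
j(X, R) = R/66
u = 1/22 (u = (1/66)*3 = 1/22 ≈ 0.045455)
Z(w) = 79 + w (Z(w) = -1 + (w - 20*(-4)) = -1 + (w - 1*(-80)) = -1 + (w + 80) = -1 + (80 + w) = 79 + w)
-Z(u) = -(79 + 1/22) = -1*1739/22 = -1739/22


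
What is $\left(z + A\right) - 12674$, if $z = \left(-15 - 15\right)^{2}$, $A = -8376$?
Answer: $-20150$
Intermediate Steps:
$z = 900$ ($z = \left(-30\right)^{2} = 900$)
$\left(z + A\right) - 12674 = \left(900 - 8376\right) - 12674 = -7476 - 12674 = -20150$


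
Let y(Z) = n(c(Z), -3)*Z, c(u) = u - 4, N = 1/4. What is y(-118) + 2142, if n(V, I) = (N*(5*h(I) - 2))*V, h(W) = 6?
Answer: 102914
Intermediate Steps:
N = ¼ ≈ 0.25000
c(u) = -4 + u
n(V, I) = 7*V (n(V, I) = ((5*6 - 2)/4)*V = ((30 - 2)/4)*V = ((¼)*28)*V = 7*V)
y(Z) = Z*(-28 + 7*Z) (y(Z) = (7*(-4 + Z))*Z = (-28 + 7*Z)*Z = Z*(-28 + 7*Z))
y(-118) + 2142 = 7*(-118)*(-4 - 118) + 2142 = 7*(-118)*(-122) + 2142 = 100772 + 2142 = 102914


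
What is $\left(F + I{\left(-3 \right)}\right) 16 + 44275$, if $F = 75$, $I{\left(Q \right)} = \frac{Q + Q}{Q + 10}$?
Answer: $\frac{318229}{7} \approx 45461.0$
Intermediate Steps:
$I{\left(Q \right)} = \frac{2 Q}{10 + Q}$
$\left(F + I{\left(-3 \right)}\right) 16 + 44275 = \left(75 + 2 \left(-3\right) \frac{1}{10 - 3}\right) 16 + 44275 = \left(75 + 2 \left(-3\right) \frac{1}{7}\right) 16 + 44275 = \left(75 - \frac{6}{7}\right) 16 + 44275 = \frac{519}{7} \cdot 16 + 44275 = \frac{8304}{7} + 44275 = \frac{318229}{7}$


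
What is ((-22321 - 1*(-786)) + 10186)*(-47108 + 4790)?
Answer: 480266982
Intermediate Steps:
((-22321 - 1*(-786)) + 10186)*(-47108 + 4790) = ((-22321 + 786) + 10186)*(-42318) = (-21535 + 10186)*(-42318) = -11349*(-42318) = 480266982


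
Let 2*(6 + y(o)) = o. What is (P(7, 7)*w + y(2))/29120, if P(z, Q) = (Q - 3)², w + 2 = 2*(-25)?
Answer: -837/29120 ≈ -0.028743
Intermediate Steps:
w = -52 (w = -2 + 2*(-25) = -2 - 50 = -52)
y(o) = -6 + o/2
P(z, Q) = (-3 + Q)²
(P(7, 7)*w + y(2))/29120 = ((-3 + 7)²*(-52) + (-6 + (½)*2))/29120 = (4²*(-52) + (-6 + 1))*(1/29120) = (16*(-52) - 5)*(1/29120) = (-832 - 5)*(1/29120) = -837*1/29120 = -837/29120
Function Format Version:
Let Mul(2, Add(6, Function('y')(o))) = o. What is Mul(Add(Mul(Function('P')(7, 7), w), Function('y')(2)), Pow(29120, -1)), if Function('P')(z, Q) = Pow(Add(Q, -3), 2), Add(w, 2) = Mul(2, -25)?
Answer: Rational(-837, 29120) ≈ -0.028743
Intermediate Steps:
w = -52 (w = Add(-2, Mul(2, -25)) = Add(-2, -50) = -52)
Function('y')(o) = Add(-6, Mul(Rational(1, 2), o))
Function('P')(z, Q) = Pow(Add(-3, Q), 2)
Mul(Add(Mul(Function('P')(7, 7), w), Function('y')(2)), Pow(29120, -1)) = Mul(Add(Mul(Pow(Add(-3, 7), 2), -52), Add(-6, Mul(Rational(1, 2), 2))), Pow(29120, -1)) = Mul(Add(Mul(Pow(4, 2), -52), Add(-6, 1)), Rational(1, 29120)) = Mul(Add(Mul(16, -52), -5), Rational(1, 29120)) = Mul(Add(-832, -5), Rational(1, 29120)) = Mul(-837, Rational(1, 29120)) = Rational(-837, 29120)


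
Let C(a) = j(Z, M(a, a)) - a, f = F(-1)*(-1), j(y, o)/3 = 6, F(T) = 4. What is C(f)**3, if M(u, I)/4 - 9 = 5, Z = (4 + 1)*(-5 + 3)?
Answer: 10648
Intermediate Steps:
Z = -10 (Z = 5*(-2) = -10)
M(u, I) = 56 (M(u, I) = 36 + 4*5 = 36 + 20 = 56)
j(y, o) = 18 (j(y, o) = 3*6 = 18)
f = -4 (f = 4*(-1) = -4)
C(a) = 18 - a
C(f)**3 = (18 - 1*(-4))**3 = (18 + 4)**3 = 22**3 = 10648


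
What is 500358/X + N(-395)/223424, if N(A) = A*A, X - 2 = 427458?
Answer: 44621608073/23876205760 ≈ 1.8689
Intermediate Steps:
X = 427460 (X = 2 + 427458 = 427460)
N(A) = A**2
500358/X + N(-395)/223424 = 500358/427460 + (-395)**2/223424 = 500358*(1/427460) + 156025*(1/223424) = 250179/213730 + 156025/223424 = 44621608073/23876205760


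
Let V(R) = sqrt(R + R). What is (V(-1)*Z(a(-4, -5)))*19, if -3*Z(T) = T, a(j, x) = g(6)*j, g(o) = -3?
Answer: -76*I*sqrt(2) ≈ -107.48*I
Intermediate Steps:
a(j, x) = -3*j
V(R) = sqrt(2)*sqrt(R) (V(R) = sqrt(2*R) = sqrt(2)*sqrt(R))
Z(T) = -T/3
(V(-1)*Z(a(-4, -5)))*19 = ((sqrt(2)*sqrt(-1))*(-(-1)*(-4)))*19 = ((sqrt(2)*I)*(-1/3*12))*19 = ((I*sqrt(2))*(-4))*19 = -4*I*sqrt(2)*19 = -76*I*sqrt(2)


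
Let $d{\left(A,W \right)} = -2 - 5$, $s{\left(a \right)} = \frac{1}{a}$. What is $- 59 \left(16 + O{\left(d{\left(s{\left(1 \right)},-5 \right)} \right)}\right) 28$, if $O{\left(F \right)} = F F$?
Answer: $-107380$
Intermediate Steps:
$d{\left(A,W \right)} = -7$ ($d{\left(A,W \right)} = -2 - 5 = -7$)
$O{\left(F \right)} = F^{2}$
$- 59 \left(16 + O{\left(d{\left(s{\left(1 \right)},-5 \right)} \right)}\right) 28 = - 59 \left(16 + \left(-7\right)^{2}\right) 28 = - 59 \left(16 + 49\right) 28 = \left(-59\right) 65 \cdot 28 = \left(-3835\right) 28 = -107380$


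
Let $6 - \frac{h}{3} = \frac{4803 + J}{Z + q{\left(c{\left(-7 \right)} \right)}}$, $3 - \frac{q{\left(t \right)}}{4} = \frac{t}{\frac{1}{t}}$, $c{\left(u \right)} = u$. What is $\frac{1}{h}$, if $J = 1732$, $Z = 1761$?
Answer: $\frac{1577}{8781} \approx 0.17959$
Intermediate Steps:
$q{\left(t \right)} = 12 - 4 t^{2}$ ($q{\left(t \right)} = 12 - 4 \frac{t}{\frac{1}{t}} = 12 - 4 t t = 12 - 4 t^{2}$)
$h = \frac{8781}{1577}$ ($h = 18 - 3 \frac{4803 + 1732}{1761 + \left(12 - 4 \left(-7\right)^{2}\right)} = 18 - 3 \frac{6535}{1761 + \left(12 - 196\right)} = 18 - 3 \frac{6535}{1761 - 184} = 18 - 3 \cdot \frac{6535}{1577} = 18 - 3 \cdot 6535 \cdot \frac{1}{1577} = 18 - \frac{19605}{1577} = \frac{8781}{1577} \approx 5.5682$)
$\frac{1}{h} = \frac{1}{\frac{8781}{1577}} = \frac{1577}{8781}$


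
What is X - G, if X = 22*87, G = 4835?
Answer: -2921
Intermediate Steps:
X = 1914
X - G = 1914 - 1*4835 = 1914 - 4835 = -2921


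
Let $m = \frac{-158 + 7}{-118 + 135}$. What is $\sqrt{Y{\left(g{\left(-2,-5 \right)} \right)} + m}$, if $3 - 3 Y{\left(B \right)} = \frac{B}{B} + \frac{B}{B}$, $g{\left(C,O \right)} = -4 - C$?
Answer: $\frac{2 i \sqrt{5559}}{51} \approx 2.9239 i$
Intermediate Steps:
$Y{\left(B \right)} = \frac{1}{3}$ ($Y{\left(B \right)} = 1 - \frac{\frac{B}{B} + \frac{B}{B}}{3} = 1 - \frac{1 + 1}{3} = 1 - \frac{2}{3} = \frac{1}{3}$)
$m = - \frac{151}{17} \approx -8.8824$
$\sqrt{Y{\left(g{\left(-2,-5 \right)} \right)} + m} = \sqrt{\frac{1}{3} - \frac{151}{17}} = \sqrt{- \frac{436}{51}} = \frac{2 i \sqrt{5559}}{51}$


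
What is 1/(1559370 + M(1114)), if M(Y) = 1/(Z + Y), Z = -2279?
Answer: 1165/1816666049 ≈ 6.4128e-7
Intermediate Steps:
M(Y) = 1/(-2279 + Y)
1/(1559370 + M(1114)) = 1/(1559370 + 1/(-2279 + 1114)) = 1/(1559370 + 1/(-1165)) = 1/(1559370 - 1/1165) = 1/(1816666049/1165) = 1165/1816666049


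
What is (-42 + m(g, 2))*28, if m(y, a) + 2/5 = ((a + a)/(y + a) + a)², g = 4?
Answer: -44464/45 ≈ -988.09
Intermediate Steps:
m(y, a) = -⅖ + (a + 2*a/(a + y))² (m(y, a) = -⅖ + ((a + a)/(y + a) + a)² = -⅖ + ((2*a)/(a + y) + a)² = -⅖ + (2*a/(a + y) + a)² = -⅖ + (a + 2*a/(a + y))²)
(-42 + m(g, 2))*28 = (-42 + (-⅖ + 2²*(2 + 2 + 4)²/(2 + 4)²))*28 = (-42 + (-⅖ + 4*8²/6²))*28 = (-42 + (-⅖ + 4*(1/36)*64))*28 = (-42 + (-⅖ + 64/9))*28 = (-42 + 302/45)*28 = -1588/45*28 = -44464/45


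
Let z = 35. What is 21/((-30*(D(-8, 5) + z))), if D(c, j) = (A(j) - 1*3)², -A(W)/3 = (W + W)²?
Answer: -7/918440 ≈ -7.6216e-6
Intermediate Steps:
A(W) = -12*W² (A(W) = -3*(W + W)² = -3*4*W² = -12*W²)
D(c, j) = (-3 - 12*j²)² (D(c, j) = (-12*j² - 1*3)² = (-12*j² - 3)² = (-3 - 12*j²)²)
21/((-30*(D(-8, 5) + z))) = 21/((-30*(9*(1 + 4*5²)² + 35))) = 21/((-30*(9*(1 + 4*25)² + 35))) = 21/((-30*(9*(1 + 100)² + 35))) = 21/((-30*(9*101² + 35))) = 21/((-30*(9*10201 + 35))) = 21/((-30*(91809 + 35))) = 21/((-30*91844)) = 21/(-2755320) = 21*(-1/2755320) = -7/918440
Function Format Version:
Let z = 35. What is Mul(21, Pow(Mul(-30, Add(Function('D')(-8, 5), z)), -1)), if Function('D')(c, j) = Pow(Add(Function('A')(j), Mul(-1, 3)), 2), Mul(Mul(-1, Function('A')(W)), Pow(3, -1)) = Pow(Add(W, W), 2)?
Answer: Rational(-7, 918440) ≈ -7.6216e-6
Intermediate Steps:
Function('A')(W) = Mul(-12, Pow(W, 2)) (Function('A')(W) = Mul(-3, Pow(Add(W, W), 2)) = Mul(-3, Pow(Mul(2, W), 2)) = Mul(-3, Mul(4, Pow(W, 2))) = Mul(-12, Pow(W, 2)))
Function('D')(c, j) = Pow(Add(-3, Mul(-12, Pow(j, 2))), 2) (Function('D')(c, j) = Pow(Add(Mul(-12, Pow(j, 2)), Mul(-1, 3)), 2) = Pow(Add(Mul(-12, Pow(j, 2)), -3), 2) = Pow(Add(-3, Mul(-12, Pow(j, 2))), 2))
Mul(21, Pow(Mul(-30, Add(Function('D')(-8, 5), z)), -1)) = Mul(21, Pow(Mul(-30, Add(Mul(9, Pow(Add(1, Mul(4, Pow(5, 2))), 2)), 35)), -1)) = Mul(21, Pow(Mul(-30, Add(Mul(9, Pow(Add(1, Mul(4, 25)), 2)), 35)), -1)) = Mul(21, Pow(Mul(-30, Add(Mul(9, Pow(Add(1, 100), 2)), 35)), -1)) = Mul(21, Pow(Mul(-30, Add(Mul(9, Pow(101, 2)), 35)), -1)) = Mul(21, Pow(Mul(-30, Add(Mul(9, 10201), 35)), -1)) = Mul(21, Pow(Mul(-30, Add(91809, 35)), -1)) = Mul(21, Pow(Mul(-30, 91844), -1)) = Mul(21, Pow(-2755320, -1)) = Mul(21, Rational(-1, 2755320)) = Rational(-7, 918440)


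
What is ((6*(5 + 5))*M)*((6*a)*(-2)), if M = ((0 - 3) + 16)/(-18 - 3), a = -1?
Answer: -3120/7 ≈ -445.71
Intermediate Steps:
M = -13/21 (M = (-3 + 16)/(-21) = 13*(-1/21) = -13/21 ≈ -0.61905)
((6*(5 + 5))*M)*((6*a)*(-2)) = ((6*(5 + 5))*(-13/21))*((6*(-1))*(-2)) = ((6*10)*(-13/21))*(-6*(-2)) = (60*(-13/21))*12 = -260/7*12 = -3120/7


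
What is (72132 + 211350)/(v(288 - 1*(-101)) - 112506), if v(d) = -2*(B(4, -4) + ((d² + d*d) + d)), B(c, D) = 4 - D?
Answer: -47247/119764 ≈ -0.39450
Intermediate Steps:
v(d) = -16 - 4*d² - 2*d (v(d) = -2*((4 - 1*(-4)) + ((d² + d*d) + d)) = -2*((4 + 4) + ((d² + d²) + d)) = -2*(8 + (2*d² + d)) = -2*(8 + (d + 2*d²)) = -2*(8 + d + 2*d²) = -16 - 4*d² - 2*d)
(72132 + 211350)/(v(288 - 1*(-101)) - 112506) = (72132 + 211350)/((-16 - 4*(288 - 1*(-101))² - 2*(288 - 1*(-101))) - 112506) = 283482/((-16 - 4*(288 + 101)² - 2*(288 + 101)) - 112506) = 283482/((-16 - 4*389² - 2*389) - 112506) = 283482/((-16 - 4*151321 - 778) - 112506) = 283482/((-16 - 605284 - 778) - 112506) = 283482/(-606078 - 112506) = 283482/(-718584) = 283482*(-1/718584) = -47247/119764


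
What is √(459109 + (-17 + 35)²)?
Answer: √459433 ≈ 677.81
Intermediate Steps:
√(459109 + (-17 + 35)²) = √(459109 + 18²) = √(459109 + 324) = √459433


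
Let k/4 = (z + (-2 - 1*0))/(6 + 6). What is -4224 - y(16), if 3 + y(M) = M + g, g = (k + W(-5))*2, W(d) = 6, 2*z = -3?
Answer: -12740/3 ≈ -4246.7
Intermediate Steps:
z = -3/2 (z = (½)*(-3) = -3/2 ≈ -1.5000)
k = -7/6 (k = 4*((-3/2 + (-2 - 1*0))/(6 + 6)) = 4*((-3/2 + (-2 + 0))/12) = 4*((-3/2 - 2)*(1/12)) = 4*(-7/2*1/12) = 4*(-7/24) = -7/6 ≈ -1.1667)
g = 29/3 (g = (-7/6 + 6)*2 = (29/6)*2 = 29/3 ≈ 9.6667)
y(M) = 20/3 + M (y(M) = -3 + (M + 29/3) = -3 + (29/3 + M) = 20/3 + M)
-4224 - y(16) = -4224 - (20/3 + 16) = -4224 - 1*68/3 = -4224 - 68/3 = -12740/3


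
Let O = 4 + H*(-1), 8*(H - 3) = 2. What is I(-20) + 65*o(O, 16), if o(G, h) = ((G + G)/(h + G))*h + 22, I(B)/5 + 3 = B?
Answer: 94345/67 ≈ 1408.1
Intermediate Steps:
H = 13/4 (H = 3 + (⅛)*2 = 3 + ¼ = 13/4 ≈ 3.2500)
I(B) = -15 + 5*B
O = ¾ (O = 4 + (13/4)*(-1) = 4 - 13/4 = ¾ ≈ 0.75000)
o(G, h) = 22 + 2*G*h/(G + h) (o(G, h) = ((2*G)/(G + h))*h + 22 = (2*G/(G + h))*h + 22 = 2*G*h/(G + h) + 22 = 22 + 2*G*h/(G + h))
I(-20) + 65*o(O, 16) = (-15 + 5*(-20)) + 65*(2*(11*(¾) + 11*16 + (¾)*16)/(¾ + 16)) = (-15 - 100) + 65*(2*(33/4 + 176 + 12)/(67/4)) = -115 + 65*(2*(4/67)*(785/4)) = -115 + 65*(1570/67) = -115 + 102050/67 = 94345/67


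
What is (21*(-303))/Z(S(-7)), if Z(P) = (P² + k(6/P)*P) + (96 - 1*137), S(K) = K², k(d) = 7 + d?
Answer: -101/43 ≈ -2.3488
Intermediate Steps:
Z(P) = -41 + P² + P*(7 + 6/P) (Z(P) = (P² + (7 + 6/P)*P) + (96 - 1*137) = (P² + P*(7 + 6/P)) + (96 - 137) = (P² + P*(7 + 6/P)) - 41 = -41 + P² + P*(7 + 6/P))
(21*(-303))/Z(S(-7)) = (21*(-303))/(-35 + ((-7)²)² + 7*(-7)²) = -6363/(-35 + 49² + 7*49) = -6363/(-35 + 2401 + 343) = -6363/2709 = -6363*1/2709 = -101/43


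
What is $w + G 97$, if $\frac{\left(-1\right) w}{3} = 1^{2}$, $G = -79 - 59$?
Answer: $-13389$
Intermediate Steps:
$G = -138$
$w = -3$ ($w = - 3 \cdot 1^{2} = \left(-3\right) 1 = -3$)
$w + G 97 = -3 - 13386 = -13389$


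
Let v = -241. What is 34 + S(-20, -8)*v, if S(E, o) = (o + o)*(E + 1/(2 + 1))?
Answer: -227402/3 ≈ -75801.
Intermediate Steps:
S(E, o) = 2*o*(⅓ + E) (S(E, o) = (2*o)*(E + 1/3) = (2*o)*(E + ⅓) = (2*o)*(⅓ + E) = 2*o*(⅓ + E))
34 + S(-20, -8)*v = 34 + ((⅔)*(-8)*(1 + 3*(-20)))*(-241) = 34 + ((⅔)*(-8)*(1 - 60))*(-241) = 34 + ((⅔)*(-8)*(-59))*(-241) = 34 + (944/3)*(-241) = 34 - 227504/3 = -227402/3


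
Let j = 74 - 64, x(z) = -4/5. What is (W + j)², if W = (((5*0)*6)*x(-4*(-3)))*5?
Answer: 100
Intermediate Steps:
x(z) = -⅘ (x(z) = -4*⅕ = -⅘)
j = 10
W = 0 (W = (((5*0)*6)*(-⅘))*5 = ((0*6)*(-⅘))*5 = (0*(-⅘))*5 = 0*5 = 0)
(W + j)² = (0 + 10)² = 10² = 100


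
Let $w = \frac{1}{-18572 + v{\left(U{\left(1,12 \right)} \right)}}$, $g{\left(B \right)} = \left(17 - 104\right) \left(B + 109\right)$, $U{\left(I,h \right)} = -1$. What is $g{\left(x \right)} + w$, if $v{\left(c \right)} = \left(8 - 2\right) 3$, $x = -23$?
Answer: $- \frac{138821029}{18554} \approx -7482.0$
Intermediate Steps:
$v{\left(c \right)} = 18$ ($v{\left(c \right)} = 6 \cdot 3 = 18$)
$g{\left(B \right)} = -9483 - 87 B$ ($g{\left(B \right)} = - 87 \left(109 + B\right) = -9483 - 87 B$)
$w = - \frac{1}{18554}$ ($w = \frac{1}{-18572 + 18} = \frac{1}{-18554} = - \frac{1}{18554} \approx -5.3897 \cdot 10^{-5}$)
$g{\left(x \right)} + w = \left(-9483 - -2001\right) - \frac{1}{18554} = \left(-9483 + 2001\right) - \frac{1}{18554} = -7482 - \frac{1}{18554} = - \frac{138821029}{18554}$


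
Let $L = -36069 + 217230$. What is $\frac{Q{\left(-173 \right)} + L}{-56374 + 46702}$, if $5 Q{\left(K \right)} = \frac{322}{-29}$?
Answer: $- \frac{26268023}{1402440} \approx -18.73$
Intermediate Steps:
$Q{\left(K \right)} = - \frac{322}{145}$ ($Q{\left(K \right)} = \frac{322 \frac{1}{-29}}{5} = \frac{322 \left(- \frac{1}{29}\right)}{5} = \frac{1}{5} \left(- \frac{322}{29}\right) = - \frac{322}{145}$)
$L = 181161$
$\frac{Q{\left(-173 \right)} + L}{-56374 + 46702} = \frac{- \frac{322}{145} + 181161}{-56374 + 46702} = \frac{26268023}{145 \left(-9672\right)} = \frac{26268023}{145} \left(- \frac{1}{9672}\right) = - \frac{26268023}{1402440}$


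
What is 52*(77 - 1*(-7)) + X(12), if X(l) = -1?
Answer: 4367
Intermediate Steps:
52*(77 - 1*(-7)) + X(12) = 52*(77 - 1*(-7)) - 1 = 52*(77 + 7) - 1 = 52*84 - 1 = 4368 - 1 = 4367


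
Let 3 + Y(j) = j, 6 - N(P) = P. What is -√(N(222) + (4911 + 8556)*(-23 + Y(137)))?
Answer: -3*√166069 ≈ -1222.5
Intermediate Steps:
N(P) = 6 - P
Y(j) = -3 + j
-√(N(222) + (4911 + 8556)*(-23 + Y(137))) = -√((6 - 1*222) + (4911 + 8556)*(-23 + (-3 + 137))) = -√((6 - 222) + 13467*(-23 + 134)) = -√(-216 + 13467*111) = -√(-216 + 1494837) = -√1494621 = -3*√166069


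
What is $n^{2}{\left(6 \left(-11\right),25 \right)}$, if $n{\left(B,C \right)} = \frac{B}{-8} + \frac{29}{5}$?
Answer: $\frac{78961}{400} \approx 197.4$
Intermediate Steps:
$n{\left(B,C \right)} = \frac{29}{5} - \frac{B}{8}$ ($n{\left(B,C \right)} = B \left(- \frac{1}{8}\right) + 29 \cdot \frac{1}{5} = - \frac{B}{8} + \frac{29}{5} = \frac{29}{5} - \frac{B}{8}$)
$n^{2}{\left(6 \left(-11\right),25 \right)} = \left(\frac{29}{5} - \frac{6 \left(-11\right)}{8}\right)^{2} = \left(\frac{29}{5} - - \frac{33}{4}\right)^{2} = \left(\frac{29}{5} + \frac{33}{4}\right)^{2} = \left(\frac{281}{20}\right)^{2} = \frac{78961}{400}$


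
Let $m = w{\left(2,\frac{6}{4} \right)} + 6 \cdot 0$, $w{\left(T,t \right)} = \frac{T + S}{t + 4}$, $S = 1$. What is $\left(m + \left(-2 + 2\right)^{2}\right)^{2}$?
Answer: $\frac{36}{121} \approx 0.29752$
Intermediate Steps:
$w{\left(T,t \right)} = \frac{1 + T}{4 + t}$ ($w{\left(T,t \right)} = \frac{T + 1}{t + 4} = \frac{1 + T}{4 + t}$)
$m = \frac{6}{11}$ ($m = \frac{1 + 2}{4 + \frac{6}{4}} + 6 \cdot 0 = \frac{1}{4 + 6 \cdot \frac{1}{4}} \cdot 3 + 0 = \frac{1}{4 + \frac{3}{2}} \cdot 3 + 0 = \frac{1}{\frac{11}{2}} \cdot 3 + 0 = \frac{2}{11} \cdot 3 + 0 = \frac{6}{11} + 0 = \frac{6}{11} \approx 0.54545$)
$\left(m + \left(-2 + 2\right)^{2}\right)^{2} = \left(\frac{6}{11} + \left(-2 + 2\right)^{2}\right)^{2} = \left(\frac{6}{11} + 0^{2}\right)^{2} = \left(\frac{6}{11} + 0\right)^{2} = \left(\frac{6}{11}\right)^{2} = \frac{36}{121}$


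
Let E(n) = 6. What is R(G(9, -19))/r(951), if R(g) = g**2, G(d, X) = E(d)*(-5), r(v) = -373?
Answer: -900/373 ≈ -2.4129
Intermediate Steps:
G(d, X) = -30 (G(d, X) = 6*(-5) = -30)
R(G(9, -19))/r(951) = (-30)**2/(-373) = 900*(-1/373) = -900/373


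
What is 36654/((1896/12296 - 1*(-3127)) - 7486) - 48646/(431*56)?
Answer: -20067389591/1925002884 ≈ -10.425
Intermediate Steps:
36654/((1896/12296 - 1*(-3127)) - 7486) - 48646/(431*56) = 36654/((1896*(1/12296) + 3127) - 7486) - 48646/24136 = 36654/((237/1537 + 3127) - 7486) - 48646*1/24136 = 36654/(4806436/1537 - 7486) - 24323/12068 = 36654/(-6699546/1537) - 24323/12068 = 36654*(-1537/6699546) - 24323/12068 = -9389533/1116591 - 24323/12068 = -20067389591/1925002884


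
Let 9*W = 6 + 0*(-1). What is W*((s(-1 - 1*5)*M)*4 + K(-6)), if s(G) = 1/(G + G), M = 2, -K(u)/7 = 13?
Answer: -550/9 ≈ -61.111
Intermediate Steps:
K(u) = -91 (K(u) = -7*13 = -91)
W = ⅔ (W = (6 + 0*(-1))/9 = (6 + 0)/9 = (⅑)*6 = ⅔ ≈ 0.66667)
s(G) = 1/(2*G)
W*((s(-1 - 1*5)*M)*4 + K(-6)) = 2*(((1/(2*(-1 - 1*5)))*2)*4 - 91)/3 = 2*(((1/(2*(-1 - 5)))*2)*4 - 91)/3 = 2*((((½)/(-6))*2)*4 - 91)/3 = 2*((((½)*(-⅙))*2)*4 - 91)/3 = 2*(-1/12*2*4 - 91)/3 = 2*(-⅙*4 - 91)/3 = 2*(-⅔ - 91)/3 = (⅔)*(-275/3) = -550/9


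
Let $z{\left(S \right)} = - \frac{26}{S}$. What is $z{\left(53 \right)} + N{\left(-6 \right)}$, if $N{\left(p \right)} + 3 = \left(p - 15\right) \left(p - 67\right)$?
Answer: $\frac{81064}{53} \approx 1529.5$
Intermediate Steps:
$N{\left(p \right)} = -3 + \left(-67 + p\right) \left(-15 + p\right)$ ($N{\left(p \right)} = -3 + \left(p - 15\right) \left(p - 67\right) = -3 + \left(-15 + p\right) \left(-67 + p\right) = -3 + \left(-67 + p\right) \left(-15 + p\right)$)
$z{\left(53 \right)} + N{\left(-6 \right)} = - \frac{26}{53} + \left(1002 + \left(-6\right)^{2} - -492\right) = \left(-26\right) \frac{1}{53} + \left(1002 + 36 + 492\right) = - \frac{26}{53} + 1530 = \frac{81064}{53}$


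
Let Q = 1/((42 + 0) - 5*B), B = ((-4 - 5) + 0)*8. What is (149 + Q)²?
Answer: 3587890201/161604 ≈ 22202.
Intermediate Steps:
B = -72 (B = (-9 + 0)*8 = -9*8 = -72)
Q = 1/402 (Q = 1/((42 + 0) - 5*(-72)) = 1/(42 + 360) = 1/402 ≈ 0.0024876)
(149 + Q)² = (149 + 1/402)² = (59899/402)² = 3587890201/161604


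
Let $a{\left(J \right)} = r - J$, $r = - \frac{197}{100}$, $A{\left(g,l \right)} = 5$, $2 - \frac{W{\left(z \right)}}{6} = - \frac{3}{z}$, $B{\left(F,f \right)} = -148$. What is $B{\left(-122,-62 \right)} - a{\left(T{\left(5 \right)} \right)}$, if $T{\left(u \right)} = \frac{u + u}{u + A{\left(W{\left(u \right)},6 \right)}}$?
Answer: $- \frac{14503}{100} \approx -145.03$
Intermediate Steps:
$W{\left(z \right)} = 12 + \frac{18}{z}$ ($W{\left(z \right)} = 12 - 6 \left(- \frac{3}{z}\right) = 12 + \frac{18}{z}$)
$r = - \frac{197}{100}$ ($r = \left(-197\right) \frac{1}{100} = - \frac{197}{100} \approx -1.97$)
$T{\left(u \right)} = \frac{2 u}{5 + u}$ ($T{\left(u \right)} = \frac{u + u}{u + 5} = \frac{2 u}{5 + u}$)
$a{\left(J \right)} = - \frac{197}{100} - J$
$B{\left(-122,-62 \right)} - a{\left(T{\left(5 \right)} \right)} = -148 - \left(- \frac{197}{100} - 2 \cdot 5 \frac{1}{5 + 5}\right) = -148 - \left(- \frac{197}{100} - 2 \cdot 5 \cdot \frac{1}{10}\right) = -148 - \left(- \frac{197}{100} - 1\right) = -148 - - \frac{297}{100} = -148 + \frac{297}{100} = - \frac{14503}{100}$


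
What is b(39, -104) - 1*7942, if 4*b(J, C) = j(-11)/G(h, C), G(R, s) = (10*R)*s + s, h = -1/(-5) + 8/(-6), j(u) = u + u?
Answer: -51210049/6448 ≈ -7942.0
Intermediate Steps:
j(u) = 2*u
h = -17/15 (h = -1*(-⅕) + 8*(-⅙) = ⅕ - 4/3 = -17/15 ≈ -1.1333)
G(R, s) = s + 10*R*s (G(R, s) = 10*R*s + s = s + 10*R*s)
b(J, C) = 33/(62*C) (b(J, C) = ((2*(-11))/((C*(1 + 10*(-17/15)))))/4 = (-22*1/(C*(1 - 34/3)))/4 = (-22*(-3/(31*C)))/4 = (-(-66)/(31*C))/4 = (66/(31*C))/4 = 33/(62*C))
b(39, -104) - 1*7942 = (33/62)/(-104) - 1*7942 = (33/62)*(-1/104) - 7942 = -33/6448 - 7942 = -51210049/6448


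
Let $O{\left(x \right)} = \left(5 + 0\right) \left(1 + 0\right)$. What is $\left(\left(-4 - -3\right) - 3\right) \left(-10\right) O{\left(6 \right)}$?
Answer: $200$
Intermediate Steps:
$O{\left(x \right)} = 5$ ($O{\left(x \right)} = 5 \cdot 1 = 5$)
$\left(\left(-4 - -3\right) - 3\right) \left(-10\right) O{\left(6 \right)} = \left(\left(-4 - -3\right) - 3\right) \left(-10\right) 5 = \left(\left(-4 + 3\right) - 3\right) \left(-10\right) 5 = \left(-1 - 3\right) \left(-10\right) 5 = \left(-4\right) \left(-10\right) 5 = 40 \cdot 5 = 200$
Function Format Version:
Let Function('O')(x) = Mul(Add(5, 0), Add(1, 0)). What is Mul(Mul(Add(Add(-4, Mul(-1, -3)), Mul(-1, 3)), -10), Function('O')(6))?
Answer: 200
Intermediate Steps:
Function('O')(x) = 5 (Function('O')(x) = Mul(5, 1) = 5)
Mul(Mul(Add(Add(-4, Mul(-1, -3)), Mul(-1, 3)), -10), Function('O')(6)) = Mul(Mul(Add(Add(-4, Mul(-1, -3)), Mul(-1, 3)), -10), 5) = Mul(Mul(Add(Add(-4, 3), -3), -10), 5) = Mul(Mul(Add(-1, -3), -10), 5) = Mul(Mul(-4, -10), 5) = Mul(40, 5) = 200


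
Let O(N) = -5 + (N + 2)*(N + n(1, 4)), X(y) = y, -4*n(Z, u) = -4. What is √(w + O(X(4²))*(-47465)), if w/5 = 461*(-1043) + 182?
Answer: I*√16690170 ≈ 4085.4*I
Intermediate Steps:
n(Z, u) = 1 (n(Z, u) = -¼*(-4) = 1)
w = -2403205 (w = 5*(461*(-1043) + 182) = 5*(-480823 + 182) = 5*(-480641) = -2403205)
O(N) = -5 + (1 + N)*(2 + N) (O(N) = -5 + (N + 2)*(N + 1) = -5 + (2 + N)*(1 + N) = -5 + (1 + N)*(2 + N))
√(w + O(X(4²))*(-47465)) = √(-2403205 + (-3 + (4²)² + 3*4²)*(-47465)) = √(-2403205 + (-3 + 16² + 3*16)*(-47465)) = √(-2403205 + (-3 + 256 + 48)*(-47465)) = √(-2403205 + 301*(-47465)) = √(-2403205 - 14286965) = √(-16690170) = I*√16690170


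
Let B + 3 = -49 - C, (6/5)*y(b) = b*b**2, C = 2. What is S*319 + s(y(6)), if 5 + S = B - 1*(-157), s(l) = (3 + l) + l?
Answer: 31625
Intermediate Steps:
y(b) = 5*b**3/6 (y(b) = 5*(b*b**2)/6 = 5*b**3/6)
s(l) = 3 + 2*l
B = -54 (B = -3 + (-49 - 1*2) = -3 + (-49 - 2) = -3 - 51 = -54)
S = 98 (S = -5 + (-54 - 1*(-157)) = -5 + (-54 + 157) = -5 + 103 = 98)
S*319 + s(y(6)) = 98*319 + (3 + 2*((5/6)*6**3)) = 31262 + (3 + 2*((5/6)*216)) = 31262 + (3 + 2*180) = 31262 + (3 + 360) = 31262 + 363 = 31625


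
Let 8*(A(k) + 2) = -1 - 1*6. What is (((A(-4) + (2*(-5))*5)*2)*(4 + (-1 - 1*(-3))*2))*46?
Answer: -38916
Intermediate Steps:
A(k) = -23/8 (A(k) = -2 + (-1 - 1*6)/8 = -2 + (-1 - 6)/8 = -2 + (1/8)*(-7) = -2 - 7/8 = -23/8)
(((A(-4) + (2*(-5))*5)*2)*(4 + (-1 - 1*(-3))*2))*46 = (((-23/8 + (2*(-5))*5)*2)*(4 + (-1 - 1*(-3))*2))*46 = (((-23/8 - 10*5)*2)*(4 + (-1 + 3)*2))*46 = (((-23/8 - 50)*2)*(4 + 2*2))*46 = ((-423/8*2)*(4 + 4))*46 = -423/4*8*46 = -846*46 = -38916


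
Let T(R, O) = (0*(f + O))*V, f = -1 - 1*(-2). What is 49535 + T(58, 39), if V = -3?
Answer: 49535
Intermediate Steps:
f = 1 (f = -1 + 2 = 1)
T(R, O) = 0 (T(R, O) = (0*(1 + O))*(-3) = 0*(-3) = 0)
49535 + T(58, 39) = 49535 + 0 = 49535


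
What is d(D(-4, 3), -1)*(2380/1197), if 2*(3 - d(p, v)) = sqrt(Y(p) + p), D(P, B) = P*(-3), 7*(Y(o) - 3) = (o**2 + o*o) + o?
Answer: 340/57 - 170*sqrt(35)/133 ≈ -1.5970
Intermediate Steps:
Y(o) = 3 + o/7 + 2*o**2/7 (Y(o) = 3 + ((o**2 + o*o) + o)/7 = 3 + ((o**2 + o**2) + o)/7 = 3 + (2*o**2 + o)/7 = 3 + (o + 2*o**2)/7 = 3 + (o/7 + 2*o**2/7) = 3 + o/7 + 2*o**2/7)
D(P, B) = -3*P
d(p, v) = 3 - sqrt(3 + 2*p**2/7 + 8*p/7)/2 (d(p, v) = 3 - sqrt((3 + p/7 + 2*p**2/7) + p)/2 = 3 - sqrt(3 + 2*p**2/7 + 8*p/7)/2)
d(D(-4, 3), -1)*(2380/1197) = (3 - sqrt(147 + 14*(-3*(-4))**2 + 56*(-3*(-4)))/14)*(2380/1197) = (3 - sqrt(147 + 14*12**2 + 56*12)/14)*(2380*(1/1197)) = (3 - sqrt(147 + 14*144 + 672)/14)*(340/171) = (3 - sqrt(147 + 2016 + 672)/14)*(340/171) = (3 - 9*sqrt(35)/14)*(340/171) = 340/57 - 170*sqrt(35)/133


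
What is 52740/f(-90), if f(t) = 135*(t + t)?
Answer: -293/135 ≈ -2.1704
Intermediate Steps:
f(t) = 270*t (f(t) = 135*(2*t) = 270*t)
52740/f(-90) = 52740/((270*(-90))) = 52740/(-24300) = 52740*(-1/24300) = -293/135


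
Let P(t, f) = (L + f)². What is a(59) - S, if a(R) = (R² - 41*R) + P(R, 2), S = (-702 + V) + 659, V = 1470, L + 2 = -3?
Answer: -356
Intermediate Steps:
L = -5 (L = -2 - 3 = -5)
S = 1427 (S = (-702 + 1470) + 659 = 768 + 659 = 1427)
P(t, f) = (-5 + f)²
a(R) = 9 + R² - 41*R (a(R) = (R² - 41*R) + (-5 + 2)² = (R² - 41*R) + (-3)² = (R² - 41*R) + 9 = 9 + R² - 41*R)
a(59) - S = (9 + 59² - 41*59) - 1*1427 = (9 + 3481 - 2419) - 1427 = 1071 - 1427 = -356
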